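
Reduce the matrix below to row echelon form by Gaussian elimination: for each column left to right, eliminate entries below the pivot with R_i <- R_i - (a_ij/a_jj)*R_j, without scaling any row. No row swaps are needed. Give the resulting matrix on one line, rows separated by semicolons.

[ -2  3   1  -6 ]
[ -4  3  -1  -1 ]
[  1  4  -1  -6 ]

REF = [-2 3 1 -6; 0 -3 -3 11; 0 0 -6 67/6]

Forward elimination:
R2 <- R2 - (2)*R1:  [  0  -3  -3  11 ]
R3 <- R3 - (-1/2)*R1:  [    0  11/2  -1/2    -9 ]
R3 <- R3 - (-11/6)*R2:  [    0     0    -6  67/6 ]
Row echelon form:
[ -2   3   1    -6 ]
[  0  -3  -3    11 ]
[  0   0  -6  67/6 ]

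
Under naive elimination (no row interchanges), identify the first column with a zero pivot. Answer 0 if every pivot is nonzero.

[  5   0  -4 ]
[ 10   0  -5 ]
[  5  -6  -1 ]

first zero-pivot column = 2

Naive forward elimination:
R2 <- R2 - (2)*R1:  [ 0  0  3 ]
R3 <- R3 - (1)*R1:  [  0  -6   3 ]
Matrix at this point:
[ 5   0  -4 ]
[ 0   0   3 ]
[ 0  -6   3 ]
Pivot entry (2,2) is zero but row 3 has -6 in column 2 -> naive elimination stops; a row interchange (e.g. R2 <-> R3) would be required here.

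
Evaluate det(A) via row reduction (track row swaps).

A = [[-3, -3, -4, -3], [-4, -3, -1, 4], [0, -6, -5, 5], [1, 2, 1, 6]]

det(A) = -553

Forward elimination:
R2 <- R2 - (4/3)*R1:  [    0     1  13/3     8 ]
R4 <- R4 - (-1/3)*R1:  [    0     1  -1/3     5 ]
R3 <- R3 - (-6)*R2:  [  0   0  21  53 ]
R4 <- R4 - (1)*R2:  [     0      0  -14/3     -3 ]
R4 <- R4 - (-2/9)*R3:  [    0     0     0  79/9 ]
Upper-triangular form:
[ -3  -3    -4    -3 ]
[  0   1  13/3     8 ]
[  0   0    21    53 ]
[  0   0     0  79/9 ]
det(A) = (-1)^0 * (-3) * (1) * (21) * (79/9) = -553  (0 row swaps -> sign +1)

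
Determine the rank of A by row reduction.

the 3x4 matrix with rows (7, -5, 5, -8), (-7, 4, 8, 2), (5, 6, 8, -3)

Row reduction:
R2 <- R2 - (-1)*R1:  [  0  -1  13  -6 ]
R3 <- R3 - (5/7)*R1:  [    0  67/7  31/7  19/7 ]
R3 <- R3 - (-67/7)*R2:  [      0       0   902/7  -383/7 ]
Row echelon form:
[ 7  -5      5      -8 ]
[ 0  -1     13      -6 ]
[ 0   0  902/7  -383/7 ]
Nonzero rows / pivot columns: 3

rank(A) = 3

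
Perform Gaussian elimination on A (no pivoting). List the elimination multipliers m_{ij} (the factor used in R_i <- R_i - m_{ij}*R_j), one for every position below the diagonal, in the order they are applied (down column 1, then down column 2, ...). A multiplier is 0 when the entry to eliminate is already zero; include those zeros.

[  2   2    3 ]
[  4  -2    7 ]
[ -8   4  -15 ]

Forward elimination:
R2 <- R2 - (2)*R1:  [  0  -6   1 ]
R3 <- R3 - (-4)*R1:  [  0  12  -3 ]
R3 <- R3 - (-2)*R2:  [  0   0  -1 ]
Multipliers (in order of application): m_{21} = 2, m_{31} = -4, m_{32} = -2

multipliers: 2, -4, -2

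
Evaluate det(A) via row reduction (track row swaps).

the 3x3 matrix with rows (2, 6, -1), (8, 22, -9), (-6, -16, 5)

Forward elimination:
R2 <- R2 - (4)*R1:  [  0  -2  -5 ]
R3 <- R3 - (-3)*R1:  [ 0  2  2 ]
R3 <- R3 - (-1)*R2:  [  0   0  -3 ]
Upper-triangular form:
[ 2   6  -1 ]
[ 0  -2  -5 ]
[ 0   0  -3 ]
det(A) = (-1)^0 * (2) * (-2) * (-3) = 12  (0 row swaps -> sign +1)

det(A) = 12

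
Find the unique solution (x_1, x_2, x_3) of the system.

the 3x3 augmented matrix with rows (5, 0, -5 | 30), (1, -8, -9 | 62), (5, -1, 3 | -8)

Forward elimination on [A|b]:
R2 <- R2 - (1/5)*R1:  [  0  -8  -8  56 ]
R3 <- R3 - (1)*R1:  [   0   -1    8  -38 ]
R3 <- R3 - (1/8)*R2:  [   0    0    9  -45 ]
Row echelon form:
[ 5   0  -5  |   30 ]
[ 0  -8  -8  |   56 ]
[ 0   0   9  |  -45 ]
Back-substitution:
x_3 = (-45) / 9 = -5
x_2 = (56 - (-8)*(-5)) / -8 = -2
x_1 = (30 - (-5)*(-5)) / 5 = 1

(1, -2, -5)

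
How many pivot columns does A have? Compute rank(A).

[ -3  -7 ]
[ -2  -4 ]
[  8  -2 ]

rank(A) = 2

Row reduction:
R2 <- R2 - (2/3)*R1:  [   0  2/3 ]
R3 <- R3 - (-8/3)*R1:  [     0  -62/3 ]
R3 <- R3 - (-31)*R2:  [ 0  0 ]
Row echelon form:
[ -3   -7 ]
[  0  2/3 ]
[  0    0 ]
Nonzero rows / pivot columns: 2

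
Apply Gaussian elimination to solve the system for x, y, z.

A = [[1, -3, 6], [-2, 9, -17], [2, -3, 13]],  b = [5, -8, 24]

Forward elimination on [A|b]:
R2 <- R2 - (-2)*R1:  [  0   3  -5   2 ]
R3 <- R3 - (2)*R1:  [  0   3   1  14 ]
R3 <- R3 - (1)*R2:  [  0   0   6  12 ]
Row echelon form:
[ 1  -3   6  |   5 ]
[ 0   3  -5  |   2 ]
[ 0   0   6  |  12 ]
Back-substitution:
z = (12) / 6 = 2
y = (2 - (-5)*(2)) / 3 = 4
x = (5 - (-3)*(4) - (6)*(2)) / 1 = 5

(5, 4, 2)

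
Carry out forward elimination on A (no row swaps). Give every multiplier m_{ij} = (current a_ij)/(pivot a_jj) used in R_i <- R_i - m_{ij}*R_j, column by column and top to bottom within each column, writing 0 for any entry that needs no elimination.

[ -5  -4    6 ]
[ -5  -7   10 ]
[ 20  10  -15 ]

Forward elimination:
R2 <- R2 - (1)*R1:  [  0  -3   4 ]
R3 <- R3 - (-4)*R1:  [  0  -6   9 ]
R3 <- R3 - (2)*R2:  [ 0  0  1 ]
Multipliers (in order of application): m_{21} = 1, m_{31} = -4, m_{32} = 2

multipliers: 1, -4, 2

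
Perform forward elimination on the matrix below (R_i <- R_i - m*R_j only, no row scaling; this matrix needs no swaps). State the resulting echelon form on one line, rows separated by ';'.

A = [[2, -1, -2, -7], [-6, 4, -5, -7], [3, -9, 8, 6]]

Forward elimination:
R2 <- R2 - (-3)*R1:  [   0    1  -11  -28 ]
R3 <- R3 - (3/2)*R1:  [     0  -15/2     11   33/2 ]
R3 <- R3 - (-15/2)*R2:  [      0       0  -143/2  -387/2 ]
Row echelon form:
[ 2  -1      -2      -7 ]
[ 0   1     -11     -28 ]
[ 0   0  -143/2  -387/2 ]

REF = [2 -1 -2 -7; 0 1 -11 -28; 0 0 -143/2 -387/2]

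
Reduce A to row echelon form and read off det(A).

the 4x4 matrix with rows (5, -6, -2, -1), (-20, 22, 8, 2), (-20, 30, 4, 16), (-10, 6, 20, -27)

det(A) = 40

Forward elimination:
R2 <- R2 - (-4)*R1:  [  0  -2   0  -2 ]
R3 <- R3 - (-4)*R1:  [  0   6  -4  12 ]
R4 <- R4 - (-2)*R1:  [   0   -6   16  -29 ]
R3 <- R3 - (-3)*R2:  [  0   0  -4   6 ]
R4 <- R4 - (3)*R2:  [   0    0   16  -23 ]
R4 <- R4 - (-4)*R3:  [ 0  0  0  1 ]
Upper-triangular form:
[ 5  -6  -2  -1 ]
[ 0  -2   0  -2 ]
[ 0   0  -4   6 ]
[ 0   0   0   1 ]
det(A) = (-1)^0 * (5) * (-2) * (-4) * (1) = 40  (0 row swaps -> sign +1)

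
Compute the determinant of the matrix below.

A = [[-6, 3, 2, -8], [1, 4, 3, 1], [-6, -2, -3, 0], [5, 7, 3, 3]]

Forward elimination:
R2 <- R2 - (-1/6)*R1:  [    0   9/2  10/3  -1/3 ]
R3 <- R3 - (1)*R1:  [  0  -5  -5   8 ]
R4 <- R4 - (-5/6)*R1:  [     0   19/2   14/3  -11/3 ]
R3 <- R3 - (-10/9)*R2:  [      0       0  -35/27  206/27 ]
R4 <- R4 - (19/9)*R2:  [      0       0  -64/27  -80/27 ]
R4 <- R4 - (64/35)*R3:  [       0        0        0  -592/35 ]
Upper-triangular form:
[ -6    3       2       -8 ]
[  0  9/2    10/3     -1/3 ]
[  0    0  -35/27   206/27 ]
[  0    0       0  -592/35 ]
det(A) = (-1)^0 * (-6) * (9/2) * (-35/27) * (-592/35) = -592  (0 row swaps -> sign +1)

det(A) = -592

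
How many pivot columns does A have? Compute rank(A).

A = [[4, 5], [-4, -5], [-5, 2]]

Row reduction:
R2 <- R2 - (-1)*R1:  [ 0  0 ]
R3 <- R3 - (-5/4)*R1:  [    0  33/4 ]
R2 <-> R3   (pivot in column 2 was zero)
[ 4     5 ]
[ 0  33/4 ]
[ 0     0 ]
Row echelon form:
[ 4     5 ]
[ 0  33/4 ]
[ 0     0 ]
Nonzero rows / pivot columns: 2

rank(A) = 2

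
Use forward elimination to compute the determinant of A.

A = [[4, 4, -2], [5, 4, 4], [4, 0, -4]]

det(A) = 112

Forward elimination:
R2 <- R2 - (5/4)*R1:  [    0    -1  13/2 ]
R3 <- R3 - (1)*R1:  [  0  -4  -2 ]
R3 <- R3 - (4)*R2:  [   0    0  -28 ]
Upper-triangular form:
[ 4   4    -2 ]
[ 0  -1  13/2 ]
[ 0   0   -28 ]
det(A) = (-1)^0 * (4) * (-1) * (-28) = 112  (0 row swaps -> sign +1)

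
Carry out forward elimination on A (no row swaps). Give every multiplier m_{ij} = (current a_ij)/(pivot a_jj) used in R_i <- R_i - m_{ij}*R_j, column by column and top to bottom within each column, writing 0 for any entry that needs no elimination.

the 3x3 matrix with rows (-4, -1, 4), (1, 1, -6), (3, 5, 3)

multipliers: -1/4, -3/4, 17/3

Forward elimination:
R2 <- R2 - (-1/4)*R1:  [   0  3/4   -5 ]
R3 <- R3 - (-3/4)*R1:  [    0  17/4     6 ]
R3 <- R3 - (17/3)*R2:  [     0      0  103/3 ]
Multipliers (in order of application): m_{21} = -1/4, m_{31} = -3/4, m_{32} = 17/3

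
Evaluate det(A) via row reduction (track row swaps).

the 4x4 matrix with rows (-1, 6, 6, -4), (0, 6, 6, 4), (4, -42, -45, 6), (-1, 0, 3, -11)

det(A) = -18

Forward elimination:
R3 <- R3 - (-4)*R1:  [   0  -18  -21  -10 ]
R4 <- R4 - (1)*R1:  [  0  -6  -3  -7 ]
R3 <- R3 - (-3)*R2:  [  0   0  -3   2 ]
R4 <- R4 - (-1)*R2:  [  0   0   3  -3 ]
R4 <- R4 - (-1)*R3:  [  0   0   0  -1 ]
Upper-triangular form:
[ -1  6   6  -4 ]
[  0  6   6   4 ]
[  0  0  -3   2 ]
[  0  0   0  -1 ]
det(A) = (-1)^0 * (-1) * (6) * (-3) * (-1) = -18  (0 row swaps -> sign +1)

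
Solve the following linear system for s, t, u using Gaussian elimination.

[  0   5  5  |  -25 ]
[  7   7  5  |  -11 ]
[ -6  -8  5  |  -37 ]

Forward elimination on [A|b]:
R1 <-> R2   (pivot in column 1 was zero)
[  7   7  5  -11 ]
[  0   5  5  -25 ]
[ -6  -8  5  -37 ]
R3 <- R3 - (-6/7)*R1:  [      0      -2    65/7  -325/7 ]
R3 <- R3 - (-2/5)*R2:  [      0       0    79/7  -395/7 ]
Row echelon form:
[ 7  7     5  |     -11 ]
[ 0  5     5  |     -25 ]
[ 0  0  79/7  |  -395/7 ]
Back-substitution:
u = (-395/7) / (79/7) = -5
t = (-25 - (5)*(-5)) / 5 = 0
s = (-11 - (7)*(0) - (5)*(-5)) / 7 = 2

(2, 0, -5)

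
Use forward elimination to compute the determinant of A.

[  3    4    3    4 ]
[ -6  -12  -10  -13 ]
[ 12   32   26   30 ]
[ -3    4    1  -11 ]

Forward elimination:
R2 <- R2 - (-2)*R1:  [  0  -4  -4  -5 ]
R3 <- R3 - (4)*R1:  [  0  16  14  14 ]
R4 <- R4 - (-1)*R1:  [  0   8   4  -7 ]
R3 <- R3 - (-4)*R2:  [  0   0  -2  -6 ]
R4 <- R4 - (-2)*R2:  [   0    0   -4  -17 ]
R4 <- R4 - (2)*R3:  [  0   0   0  -5 ]
Upper-triangular form:
[ 3   4   3   4 ]
[ 0  -4  -4  -5 ]
[ 0   0  -2  -6 ]
[ 0   0   0  -5 ]
det(A) = (-1)^0 * (3) * (-4) * (-2) * (-5) = -120  (0 row swaps -> sign +1)

det(A) = -120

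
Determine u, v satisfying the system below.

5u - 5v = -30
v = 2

Forward elimination on [A|b]:
Row echelon form:
[ 5  -5  |  -30 ]
[ 0   1  |    2 ]
Back-substitution:
v = (2) / 1 = 2
u = (-30 - (-5)*(2)) / 5 = -4

(-4, 2)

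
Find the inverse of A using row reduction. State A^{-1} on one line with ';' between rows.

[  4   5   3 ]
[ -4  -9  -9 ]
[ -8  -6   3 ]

Gauss-Jordan on [A | I]:
R1 <- (1/4)*R1:  [   1  5/4  3/4  |  1/4    0    0 ]
R2 <- R2 - (-4)*R1:  [  0  -4  -6  |   1   1   0 ]
R3 <- R3 - (-8)*R1:  [ 0  4  9  |  2  0  1 ]
R2 <- (1/-4)*R2:  [    0     1   3/2  |  -1/4  -1/4     0 ]
R1 <- R1 - (5/4)*R2:  [    1     0  -9/8  |  9/16  5/16     0 ]
R3 <- R3 - (4)*R2:  [ 0  0  3  |  3  1  1 ]
R3 <- (1/3)*R3:  [   0    0    1  |    1  1/3  1/3 ]
R1 <- R1 - (-9/8)*R3:  [     1      0      0  |  27/16  11/16    3/8 ]
R2 <- R2 - (3/2)*R3:  [    0     1     0  |  -7/4  -3/4  -1/2 ]
Right block of [I | A^{-1}] is the inverse:
[ 27/16  11/16   3/8 ]
[  -7/4   -3/4  -1/2 ]
[     1    1/3   1/3 ]

inverse = [27/16 11/16 3/8; -7/4 -3/4 -1/2; 1 1/3 1/3]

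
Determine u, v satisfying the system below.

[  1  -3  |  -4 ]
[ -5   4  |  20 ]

Forward elimination on [A|b]:
R2 <- R2 - (-5)*R1:  [   0  -11    0 ]
Row echelon form:
[ 1   -3  |  -4 ]
[ 0  -11  |   0 ]
Back-substitution:
v = (0) / -11 = 0
u = (-4 - (-3)*(0)) / 1 = -4

(-4, 0)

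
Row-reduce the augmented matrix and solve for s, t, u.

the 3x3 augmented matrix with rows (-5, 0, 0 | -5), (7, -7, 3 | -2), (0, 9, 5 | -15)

Forward elimination on [A|b]:
R2 <- R2 - (-7/5)*R1:  [  0  -7   3  -9 ]
R3 <- R3 - (-9/7)*R2:  [      0       0    62/7  -186/7 ]
Row echelon form:
[ -5   0     0  |      -5 ]
[  0  -7     3  |      -9 ]
[  0   0  62/7  |  -186/7 ]
Back-substitution:
u = (-186/7) / (62/7) = -3
t = (-9 - (3)*(-3)) / -7 = 0
s = (-5) / -5 = 1

(1, 0, -3)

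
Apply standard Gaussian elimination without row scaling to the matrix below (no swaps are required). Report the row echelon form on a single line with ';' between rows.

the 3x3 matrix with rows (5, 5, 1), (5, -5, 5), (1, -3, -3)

REF = [5 5 1; 0 -10 4; 0 0 -24/5]

Forward elimination:
R2 <- R2 - (1)*R1:  [   0  -10    4 ]
R3 <- R3 - (1/5)*R1:  [     0     -4  -16/5 ]
R3 <- R3 - (2/5)*R2:  [     0      0  -24/5 ]
Row echelon form:
[ 5    5      1 ]
[ 0  -10      4 ]
[ 0    0  -24/5 ]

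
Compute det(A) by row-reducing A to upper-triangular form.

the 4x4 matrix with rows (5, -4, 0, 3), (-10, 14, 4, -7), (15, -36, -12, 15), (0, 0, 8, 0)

Forward elimination:
R2 <- R2 - (-2)*R1:  [  0   6   4  -1 ]
R3 <- R3 - (3)*R1:  [   0  -24  -12    6 ]
R3 <- R3 - (-4)*R2:  [ 0  0  4  2 ]
R4 <- R4 - (2)*R3:  [  0   0   0  -4 ]
Upper-triangular form:
[ 5  -4  0   3 ]
[ 0   6  4  -1 ]
[ 0   0  4   2 ]
[ 0   0  0  -4 ]
det(A) = (-1)^0 * (5) * (6) * (4) * (-4) = -480  (0 row swaps -> sign +1)

det(A) = -480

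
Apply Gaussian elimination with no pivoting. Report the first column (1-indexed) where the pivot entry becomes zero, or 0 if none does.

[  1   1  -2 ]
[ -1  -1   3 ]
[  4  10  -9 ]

Naive forward elimination:
R2 <- R2 - (-1)*R1:  [ 0  0  1 ]
R3 <- R3 - (4)*R1:  [  0   6  -1 ]
Matrix at this point:
[ 1  1  -2 ]
[ 0  0   1 ]
[ 0  6  -1 ]
Pivot entry (2,2) is zero but row 3 has 6 in column 2 -> naive elimination stops; a row interchange (e.g. R2 <-> R3) would be required here.

first zero-pivot column = 2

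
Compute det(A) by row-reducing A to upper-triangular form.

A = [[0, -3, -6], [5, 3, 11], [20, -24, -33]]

Forward elimination:
R1 <-> R2   (pivot in column 1 was zero)
[  5    3   11 ]
[  0   -3   -6 ]
[ 20  -24  -33 ]
R3 <- R3 - (4)*R1:  [   0  -36  -77 ]
R3 <- R3 - (12)*R2:  [  0   0  -5 ]
Upper-triangular form:
[ 5   3  11 ]
[ 0  -3  -6 ]
[ 0   0  -5 ]
det(A) = (-1)^1 * (5) * (-3) * (-5) = -75  (1 row swap -> sign -1)

det(A) = -75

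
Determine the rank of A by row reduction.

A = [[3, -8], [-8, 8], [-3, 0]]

rank(A) = 2

Row reduction:
R2 <- R2 - (-8/3)*R1:  [     0  -40/3 ]
R3 <- R3 - (-1)*R1:  [  0  -8 ]
R3 <- R3 - (3/5)*R2:  [ 0  0 ]
Row echelon form:
[ 3     -8 ]
[ 0  -40/3 ]
[ 0      0 ]
Nonzero rows / pivot columns: 2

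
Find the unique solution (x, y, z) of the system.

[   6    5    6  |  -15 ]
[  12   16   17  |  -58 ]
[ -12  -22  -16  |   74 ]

Forward elimination on [A|b]:
R2 <- R2 - (2)*R1:  [   0    6    5  -28 ]
R3 <- R3 - (-2)*R1:  [   0  -12   -4   44 ]
R3 <- R3 - (-2)*R2:  [   0    0    6  -12 ]
Row echelon form:
[ 6  5  6  |  -15 ]
[ 0  6  5  |  -28 ]
[ 0  0  6  |  -12 ]
Back-substitution:
z = (-12) / 6 = -2
y = (-28 - (5)*(-2)) / 6 = -3
x = (-15 - (5)*(-3) - (6)*(-2)) / 6 = 2

(2, -3, -2)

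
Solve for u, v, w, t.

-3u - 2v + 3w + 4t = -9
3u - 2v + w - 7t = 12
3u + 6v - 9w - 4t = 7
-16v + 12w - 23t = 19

(2, 1, 1, -1)

Forward elimination on [A|b]:
R2 <- R2 - (-1)*R1:  [  0  -4   4  -3   3 ]
R3 <- R3 - (-1)*R1:  [  0   4  -6   0  -2 ]
R3 <- R3 - (-1)*R2:  [  0   0  -2  -3   1 ]
R4 <- R4 - (4)*R2:  [   0    0   -4  -11    7 ]
R4 <- R4 - (2)*R3:  [  0   0   0  -5   5 ]
Row echelon form:
[ -3  -2   3   4  |  -9 ]
[  0  -4   4  -3  |   3 ]
[  0   0  -2  -3  |   1 ]
[  0   0   0  -5  |   5 ]
Back-substitution:
t = (5) / -5 = -1
w = (1 - (-3)*(-1)) / -2 = 1
v = (3 - (4)*(1) - (-3)*(-1)) / -4 = 1
u = (-9 - (-2)*(1) - (3)*(1) - (4)*(-1)) / -3 = 2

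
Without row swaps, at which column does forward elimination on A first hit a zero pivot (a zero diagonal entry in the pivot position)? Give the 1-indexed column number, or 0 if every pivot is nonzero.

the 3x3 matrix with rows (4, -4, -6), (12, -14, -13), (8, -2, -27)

first zero-pivot column = 3

Naive forward elimination:
R2 <- R2 - (3)*R1:  [  0  -2   5 ]
R3 <- R3 - (2)*R1:  [   0    6  -15 ]
R3 <- R3 - (-3)*R2:  [ 0  0  0 ]
Matrix at this point:
[ 4  -4  -6 ]
[ 0  -2   5 ]
[ 0   0   0 ]
Pivot entry (3,3) in the last row is zero and there are no rows below to swap with -> zero pivot in column 3 (A is singular).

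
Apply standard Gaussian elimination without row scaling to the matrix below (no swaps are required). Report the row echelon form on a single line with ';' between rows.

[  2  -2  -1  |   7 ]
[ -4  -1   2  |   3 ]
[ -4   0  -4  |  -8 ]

REF = [2 -2 -1 7; 0 -5 0 17; 0 0 -6 -38/5]

Forward elimination:
R2 <- R2 - (-2)*R1:  [  0  -5   0  17 ]
R3 <- R3 - (-2)*R1:  [  0  -4  -6   6 ]
R3 <- R3 - (4/5)*R2:  [     0      0     -6  -38/5 ]
Row echelon form:
[ 2  -2  -1  |      7 ]
[ 0  -5   0  |     17 ]
[ 0   0  -6  |  -38/5 ]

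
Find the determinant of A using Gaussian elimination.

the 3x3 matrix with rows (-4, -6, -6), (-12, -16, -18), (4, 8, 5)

Forward elimination:
R2 <- R2 - (3)*R1:  [ 0  2  0 ]
R3 <- R3 - (-1)*R1:  [  0   2  -1 ]
R3 <- R3 - (1)*R2:  [  0   0  -1 ]
Upper-triangular form:
[ -4  -6  -6 ]
[  0   2   0 ]
[  0   0  -1 ]
det(A) = (-1)^0 * (-4) * (2) * (-1) = 8  (0 row swaps -> sign +1)

det(A) = 8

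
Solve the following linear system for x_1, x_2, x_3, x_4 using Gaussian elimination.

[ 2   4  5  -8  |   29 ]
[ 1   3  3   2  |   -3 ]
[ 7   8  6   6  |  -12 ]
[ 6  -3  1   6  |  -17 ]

(0, 0, 1, -3)

Forward elimination on [A|b]:
R2 <- R2 - (1/2)*R1:  [     0      1    1/2      6  -35/2 ]
R3 <- R3 - (7/2)*R1:  [      0      -6   -23/2      34  -227/2 ]
R4 <- R4 - (3)*R1:  [    0   -15   -14    30  -104 ]
R3 <- R3 - (-6)*R2:  [      0       0   -17/2      70  -437/2 ]
R4 <- R4 - (-15)*R2:  [      0       0   -13/2     120  -733/2 ]
R4 <- R4 - (13/17)*R3:  [        0         0         0   1130/17  -3390/17 ]
Row echelon form:
[ 2  4      5       -8  |        29 ]
[ 0  1    1/2        6  |     -35/2 ]
[ 0  0  -17/2       70  |    -437/2 ]
[ 0  0      0  1130/17  |  -3390/17 ]
Back-substitution:
x_4 = (-3390/17) / (1130/17) = -3
x_3 = (-437/2 - (70)*(-3)) / (-17/2) = 1
x_2 = (-35/2 - (1/2)*(1) - (6)*(-3)) / 1 = 0
x_1 = (29 - (4)*(0) - (5)*(1) - (-8)*(-3)) / 2 = 0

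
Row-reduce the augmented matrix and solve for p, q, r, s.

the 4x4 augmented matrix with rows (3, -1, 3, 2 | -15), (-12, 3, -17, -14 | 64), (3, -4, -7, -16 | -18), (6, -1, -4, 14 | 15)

(-1, 5, -3, 1)

Forward elimination on [A|b]:
R2 <- R2 - (-4)*R1:  [  0  -1  -5  -6   4 ]
R3 <- R3 - (1)*R1:  [   0   -3  -10  -18   -3 ]
R4 <- R4 - (2)*R1:  [   0    1  -10   10   45 ]
R3 <- R3 - (3)*R2:  [   0    0    5    0  -15 ]
R4 <- R4 - (-1)*R2:  [   0    0  -15    4   49 ]
R4 <- R4 - (-3)*R3:  [ 0  0  0  4  4 ]
Row echelon form:
[ 3  -1   3   2  |  -15 ]
[ 0  -1  -5  -6  |    4 ]
[ 0   0   5   0  |  -15 ]
[ 0   0   0   4  |    4 ]
Back-substitution:
s = (4) / 4 = 1
r = (-15) / 5 = -3
q = (4 - (-5)*(-3) - (-6)*(1)) / -1 = 5
p = (-15 - (-1)*(5) - (3)*(-3) - (2)*(1)) / 3 = -1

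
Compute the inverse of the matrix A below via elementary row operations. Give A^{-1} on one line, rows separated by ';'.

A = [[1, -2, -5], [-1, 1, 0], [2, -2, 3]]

Gauss-Jordan on [A | I]:
R2 <- R2 - (-1)*R1:  [  0  -1  -5  |   1   1   0 ]
R3 <- R3 - (2)*R1:  [  0   2  13  |  -2   0   1 ]
R2 <- (1/-1)*R2:  [  0   1   5  |  -1  -1   0 ]
R1 <- R1 - (-2)*R2:  [  1   0   5  |  -1  -2   0 ]
R3 <- R3 - (2)*R2:  [ 0  0  3  |  0  2  1 ]
R3 <- (1/3)*R3:  [   0    0    1  |    0  2/3  1/3 ]
R1 <- R1 - (5)*R3:  [     1      0      0  |     -1  -16/3   -5/3 ]
R2 <- R2 - (5)*R3:  [     0      1      0  |     -1  -13/3   -5/3 ]
Right block of [I | A^{-1}] is the inverse:
[ -1  -16/3  -5/3 ]
[ -1  -13/3  -5/3 ]
[  0    2/3   1/3 ]

inverse = [-1 -16/3 -5/3; -1 -13/3 -5/3; 0 2/3 1/3]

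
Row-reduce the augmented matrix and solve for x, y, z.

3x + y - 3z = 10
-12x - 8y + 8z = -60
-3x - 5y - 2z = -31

(3, 4, 1)

Forward elimination on [A|b]:
R2 <- R2 - (-4)*R1:  [   0   -4   -4  -20 ]
R3 <- R3 - (-1)*R1:  [   0   -4   -5  -21 ]
R3 <- R3 - (1)*R2:  [  0   0  -1  -1 ]
Row echelon form:
[ 3   1  -3  |   10 ]
[ 0  -4  -4  |  -20 ]
[ 0   0  -1  |   -1 ]
Back-substitution:
z = (-1) / -1 = 1
y = (-20 - (-4)*(1)) / -4 = 4
x = (10 - (1)*(4) - (-3)*(1)) / 3 = 3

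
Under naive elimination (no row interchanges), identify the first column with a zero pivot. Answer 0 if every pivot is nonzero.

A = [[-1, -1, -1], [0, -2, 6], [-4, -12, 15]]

Naive forward elimination:
R3 <- R3 - (4)*R1:  [  0  -8  19 ]
R3 <- R3 - (4)*R2:  [  0   0  -5 ]
All pivots nonzero; naive elimination completes without hitting a zero pivot.

first zero-pivot column = 0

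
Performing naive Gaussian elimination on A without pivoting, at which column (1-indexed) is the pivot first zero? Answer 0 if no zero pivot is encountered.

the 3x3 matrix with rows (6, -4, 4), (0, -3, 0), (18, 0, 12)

Naive forward elimination:
R3 <- R3 - (3)*R1:  [  0  12   0 ]
R3 <- R3 - (-4)*R2:  [ 0  0  0 ]
Matrix at this point:
[ 6  -4  4 ]
[ 0  -3  0 ]
[ 0   0  0 ]
Pivot entry (3,3) in the last row is zero and there are no rows below to swap with -> zero pivot in column 3 (A is singular).

first zero-pivot column = 3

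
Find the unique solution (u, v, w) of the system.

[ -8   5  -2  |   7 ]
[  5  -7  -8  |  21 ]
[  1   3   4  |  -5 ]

Forward elimination on [A|b]:
R2 <- R2 - (-5/8)*R1:  [     0  -31/8  -37/4  203/8 ]
R3 <- R3 - (-1/8)*R1:  [     0   29/8   15/4  -33/8 ]
R3 <- R3 - (-29/31)*R2:  [       0        0  -152/31   608/31 ]
Row echelon form:
[ -8      5       -2  |       7 ]
[  0  -31/8    -37/4  |   203/8 ]
[  0      0  -152/31  |  608/31 ]
Back-substitution:
w = (608/31) / (-152/31) = -4
v = (203/8 - (-37/4)*(-4)) / (-31/8) = 3
u = (7 - (5)*(3) - (-2)*(-4)) / -8 = 2

(2, 3, -4)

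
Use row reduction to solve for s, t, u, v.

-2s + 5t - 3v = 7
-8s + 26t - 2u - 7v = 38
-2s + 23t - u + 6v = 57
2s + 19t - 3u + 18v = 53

(4, 3, 4, 0)

Forward elimination on [A|b]:
R2 <- R2 - (4)*R1:  [  0   6  -2   5  10 ]
R3 <- R3 - (1)*R1:  [  0  18  -1   9  50 ]
R4 <- R4 - (-1)*R1:  [  0  24  -3  15  60 ]
R3 <- R3 - (3)*R2:  [  0   0   5  -6  20 ]
R4 <- R4 - (4)*R2:  [  0   0   5  -5  20 ]
R4 <- R4 - (1)*R3:  [ 0  0  0  1  0 ]
Row echelon form:
[ -2  5   0  -3  |   7 ]
[  0  6  -2   5  |  10 ]
[  0  0   5  -6  |  20 ]
[  0  0   0   1  |   0 ]
Back-substitution:
v = (0) / 1 = 0
u = (20 - (-6)*(0)) / 5 = 4
t = (10 - (-2)*(4) - (5)*(0)) / 6 = 3
s = (7 - (5)*(3) - (-3)*(0)) / -2 = 4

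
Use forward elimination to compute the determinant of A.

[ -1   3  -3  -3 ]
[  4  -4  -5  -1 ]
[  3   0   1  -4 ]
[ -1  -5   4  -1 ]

det(A) = 849

Forward elimination:
R2 <- R2 - (-4)*R1:  [   0    8  -17  -13 ]
R3 <- R3 - (-3)*R1:  [   0    9   -8  -13 ]
R4 <- R4 - (1)*R1:  [  0  -8   7   2 ]
R3 <- R3 - (9/8)*R2:  [    0     0  89/8  13/8 ]
R4 <- R4 - (-1)*R2:  [   0    0  -10  -11 ]
R4 <- R4 - (-80/89)*R3:  [       0        0        0  -849/89 ]
Upper-triangular form:
[ -1  3    -3       -3 ]
[  0  8   -17      -13 ]
[  0  0  89/8     13/8 ]
[  0  0     0  -849/89 ]
det(A) = (-1)^0 * (-1) * (8) * (89/8) * (-849/89) = 849  (0 row swaps -> sign +1)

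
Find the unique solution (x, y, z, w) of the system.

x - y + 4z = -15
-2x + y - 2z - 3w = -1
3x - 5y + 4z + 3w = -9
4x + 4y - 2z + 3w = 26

(2, 1, -4, 2)

Forward elimination on [A|b]:
R2 <- R2 - (-2)*R1:  [   0   -1    6   -3  -31 ]
R3 <- R3 - (3)*R1:  [  0  -2  -8   3  36 ]
R4 <- R4 - (4)*R1:  [   0    8  -18    3   86 ]
R3 <- R3 - (2)*R2:  [   0    0  -20    9   98 ]
R4 <- R4 - (-8)*R2:  [    0     0    30   -21  -162 ]
R4 <- R4 - (-3/2)*R3:  [     0      0      0  -15/2    -15 ]
Row echelon form:
[ 1  -1    4      0  |  -15 ]
[ 0  -1    6     -3  |  -31 ]
[ 0   0  -20      9  |   98 ]
[ 0   0    0  -15/2  |  -15 ]
Back-substitution:
w = (-15) / (-15/2) = 2
z = (98 - (9)*(2)) / -20 = -4
y = (-31 - (6)*(-4) - (-3)*(2)) / -1 = 1
x = (-15 - (-1)*(1) - (4)*(-4)) / 1 = 2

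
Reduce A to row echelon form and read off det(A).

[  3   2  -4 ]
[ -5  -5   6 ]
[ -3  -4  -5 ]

det(A) = 41

Forward elimination:
R2 <- R2 - (-5/3)*R1:  [    0  -5/3  -2/3 ]
R3 <- R3 - (-1)*R1:  [  0  -2  -9 ]
R3 <- R3 - (6/5)*R2:  [     0      0  -41/5 ]
Upper-triangular form:
[ 3     2     -4 ]
[ 0  -5/3   -2/3 ]
[ 0     0  -41/5 ]
det(A) = (-1)^0 * (3) * (-5/3) * (-41/5) = 41  (0 row swaps -> sign +1)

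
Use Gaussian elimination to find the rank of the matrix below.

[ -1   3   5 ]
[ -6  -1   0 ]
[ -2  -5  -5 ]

rank(A) = 3

Row reduction:
R2 <- R2 - (6)*R1:  [   0  -19  -30 ]
R3 <- R3 - (2)*R1:  [   0  -11  -15 ]
R3 <- R3 - (11/19)*R2:  [     0      0  45/19 ]
Row echelon form:
[ -1    3      5 ]
[  0  -19    -30 ]
[  0    0  45/19 ]
Nonzero rows / pivot columns: 3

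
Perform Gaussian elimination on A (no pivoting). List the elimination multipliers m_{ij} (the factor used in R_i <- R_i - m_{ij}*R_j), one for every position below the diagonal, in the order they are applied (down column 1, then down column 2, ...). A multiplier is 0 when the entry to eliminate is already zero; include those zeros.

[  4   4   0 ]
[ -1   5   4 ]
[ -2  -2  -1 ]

Forward elimination:
R2 <- R2 - (-1/4)*R1:  [ 0  6  4 ]
R3 <- R3 - (-1/2)*R1:  [  0   0  -1 ]
R3: entry in column 2 is already 0 -> m_{32} = 0 (no row operation needed)
Multipliers (in order of application): m_{21} = -1/4, m_{31} = -1/2, m_{32} = 0

multipliers: -1/4, -1/2, 0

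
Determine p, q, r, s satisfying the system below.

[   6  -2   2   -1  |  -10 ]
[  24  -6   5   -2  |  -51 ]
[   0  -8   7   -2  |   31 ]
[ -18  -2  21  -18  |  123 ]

Forward elimination on [A|b]:
R2 <- R2 - (4)*R1:  [   0    2   -3    2  -11 ]
R4 <- R4 - (-3)*R1:  [   0   -8   27  -21   93 ]
R3 <- R3 - (-4)*R2:  [   0    0   -5    6  -13 ]
R4 <- R4 - (-4)*R2:  [   0    0   15  -13   49 ]
R4 <- R4 - (-3)*R3:  [  0   0   0   5  10 ]
Row echelon form:
[ 6  -2   2  -1  |  -10 ]
[ 0   2  -3   2  |  -11 ]
[ 0   0  -5   6  |  -13 ]
[ 0   0   0   5  |   10 ]
Back-substitution:
s = (10) / 5 = 2
r = (-13 - (6)*(2)) / -5 = 5
q = (-11 - (-3)*(5) - (2)*(2)) / 2 = 0
p = (-10 - (-2)*(0) - (2)*(5) - (-1)*(2)) / 6 = -3

(-3, 0, 5, 2)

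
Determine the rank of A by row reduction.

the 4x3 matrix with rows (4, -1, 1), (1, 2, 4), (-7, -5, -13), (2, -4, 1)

rank(A) = 3

Row reduction:
R2 <- R2 - (1/4)*R1:  [    0   9/4  15/4 ]
R3 <- R3 - (-7/4)*R1:  [     0  -27/4  -45/4 ]
R4 <- R4 - (1/2)*R1:  [    0  -7/2   1/2 ]
R3 <- R3 - (-3)*R2:  [ 0  0  0 ]
R4 <- R4 - (-14/9)*R2:  [    0     0  19/3 ]
R3 <-> R4   (pivot in column 3 was zero)
[ 4   -1     1 ]
[ 0  9/4  15/4 ]
[ 0    0  19/3 ]
[ 0    0     0 ]
Row echelon form:
[ 4   -1     1 ]
[ 0  9/4  15/4 ]
[ 0    0  19/3 ]
[ 0    0     0 ]
Nonzero rows / pivot columns: 3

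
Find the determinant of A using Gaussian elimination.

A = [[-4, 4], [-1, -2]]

Forward elimination:
R2 <- R2 - (1/4)*R1:  [  0  -3 ]
Upper-triangular form:
[ -4   4 ]
[  0  -3 ]
det(A) = (-1)^0 * (-4) * (-3) = 12  (0 row swaps -> sign +1)

det(A) = 12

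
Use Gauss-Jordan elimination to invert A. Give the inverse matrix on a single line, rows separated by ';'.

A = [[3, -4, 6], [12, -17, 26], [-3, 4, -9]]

inverse = [49/9 -4/3 -2/9; 10/3 -1 -2/3; -1/3 0 -1/3]

Gauss-Jordan on [A | I]:
R1 <- (1/3)*R1:  [    1  -4/3     2  |   1/3     0     0 ]
R2 <- R2 - (12)*R1:  [  0  -1   2  |  -4   1   0 ]
R3 <- R3 - (-3)*R1:  [  0   0  -3  |   1   0   1 ]
R2 <- (1/-1)*R2:  [  0   1  -2  |   4  -1   0 ]
R1 <- R1 - (-4/3)*R2:  [    1     0  -2/3  |  17/3  -4/3     0 ]
R3 <- (1/-3)*R3:  [    0     0     1  |  -1/3     0  -1/3 ]
R1 <- R1 - (-2/3)*R3:  [    1     0     0  |  49/9  -4/3  -2/9 ]
R2 <- R2 - (-2)*R3:  [    0     1     0  |  10/3    -1  -2/3 ]
Right block of [I | A^{-1}] is the inverse:
[ 49/9  -4/3  -2/9 ]
[ 10/3    -1  -2/3 ]
[ -1/3     0  -1/3 ]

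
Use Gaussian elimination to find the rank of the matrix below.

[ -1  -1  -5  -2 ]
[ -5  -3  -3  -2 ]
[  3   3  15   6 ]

rank(A) = 2

Row reduction:
R2 <- R2 - (5)*R1:  [  0   2  22   8 ]
R3 <- R3 - (-3)*R1:  [ 0  0  0  0 ]
Row echelon form:
[ -1  -1  -5  -2 ]
[  0   2  22   8 ]
[  0   0   0   0 ]
Nonzero rows / pivot columns: 2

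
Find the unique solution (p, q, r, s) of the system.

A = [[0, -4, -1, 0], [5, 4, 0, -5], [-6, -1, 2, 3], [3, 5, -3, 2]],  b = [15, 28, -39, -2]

(4, -3, -3, -4)

Forward elimination on [A|b]:
R1 <-> R2   (pivot in column 1 was zero)
[  5   4   0  -5   28 ]
[  0  -4  -1   0   15 ]
[ -6  -1   2   3  -39 ]
[  3   5  -3   2   -2 ]
R3 <- R3 - (-6/5)*R1:  [     0   19/5      2     -3  -27/5 ]
R4 <- R4 - (3/5)*R1:  [     0   13/5     -3      5  -94/5 ]
R3 <- R3 - (-19/20)*R2:  [      0       0   21/20      -3  177/20 ]
R4 <- R4 - (-13/20)*R2:  [       0        0   -73/20        5  -181/20 ]
R4 <- R4 - (-73/21)*R3:  [     0      0      0  -38/7  152/7 ]
Row echelon form:
[ 5   4      0     -5  |      28 ]
[ 0  -4     -1      0  |      15 ]
[ 0   0  21/20     -3  |  177/20 ]
[ 0   0      0  -38/7  |   152/7 ]
Back-substitution:
s = (152/7) / (-38/7) = -4
r = (177/20 - (-3)*(-4)) / (21/20) = -3
q = (15 - (-1)*(-3)) / -4 = -3
p = (28 - (4)*(-3) - (-5)*(-4)) / 5 = 4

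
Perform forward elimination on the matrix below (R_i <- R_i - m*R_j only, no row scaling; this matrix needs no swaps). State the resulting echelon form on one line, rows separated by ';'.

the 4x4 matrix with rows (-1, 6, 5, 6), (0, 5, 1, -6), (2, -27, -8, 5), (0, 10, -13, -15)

Forward elimination:
R3 <- R3 - (-2)*R1:  [   0  -15    2   17 ]
R3 <- R3 - (-3)*R2:  [  0   0   5  -1 ]
R4 <- R4 - (2)*R2:  [   0    0  -15   -3 ]
R4 <- R4 - (-3)*R3:  [  0   0   0  -6 ]
Row echelon form:
[ -1  6  5   6 ]
[  0  5  1  -6 ]
[  0  0  5  -1 ]
[  0  0  0  -6 ]

REF = [-1 6 5 6; 0 5 1 -6; 0 0 5 -1; 0 0 0 -6]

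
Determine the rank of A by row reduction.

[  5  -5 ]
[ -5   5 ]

rank(A) = 1

Row reduction:
R2 <- R2 - (-1)*R1:  [ 0  0 ]
Row echelon form:
[ 5  -5 ]
[ 0   0 ]
Nonzero rows / pivot columns: 1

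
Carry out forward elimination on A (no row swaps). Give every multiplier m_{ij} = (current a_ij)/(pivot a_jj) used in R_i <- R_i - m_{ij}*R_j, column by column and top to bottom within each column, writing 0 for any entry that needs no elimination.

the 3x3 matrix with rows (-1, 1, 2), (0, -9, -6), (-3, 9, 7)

multipliers: 0, 3, -2/3

Forward elimination:
R2: entry in column 1 is already 0 -> m_{21} = 0 (no row operation needed)
R3 <- R3 - (3)*R1:  [ 0  6  1 ]
R3 <- R3 - (-2/3)*R2:  [  0   0  -3 ]
Multipliers (in order of application): m_{21} = 0, m_{31} = 3, m_{32} = -2/3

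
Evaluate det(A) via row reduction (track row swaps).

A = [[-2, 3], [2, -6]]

Forward elimination:
R2 <- R2 - (-1)*R1:  [  0  -3 ]
Upper-triangular form:
[ -2   3 ]
[  0  -3 ]
det(A) = (-1)^0 * (-2) * (-3) = 6  (0 row swaps -> sign +1)

det(A) = 6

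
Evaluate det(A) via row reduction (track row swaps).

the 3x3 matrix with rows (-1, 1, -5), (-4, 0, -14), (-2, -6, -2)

det(A) = -16

Forward elimination:
R2 <- R2 - (4)*R1:  [  0  -4   6 ]
R3 <- R3 - (2)*R1:  [  0  -8   8 ]
R3 <- R3 - (2)*R2:  [  0   0  -4 ]
Upper-triangular form:
[ -1   1  -5 ]
[  0  -4   6 ]
[  0   0  -4 ]
det(A) = (-1)^0 * (-1) * (-4) * (-4) = -16  (0 row swaps -> sign +1)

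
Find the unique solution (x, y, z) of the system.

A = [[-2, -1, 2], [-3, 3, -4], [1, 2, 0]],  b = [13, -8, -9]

(-3, -3, 2)

Forward elimination on [A|b]:
R2 <- R2 - (3/2)*R1:  [     0    9/2     -7  -55/2 ]
R3 <- R3 - (-1/2)*R1:  [    0   3/2     1  -5/2 ]
R3 <- R3 - (1/3)*R2:  [    0     0  10/3  20/3 ]
Row echelon form:
[ -2   -1     2  |     13 ]
[  0  9/2    -7  |  -55/2 ]
[  0    0  10/3  |   20/3 ]
Back-substitution:
z = (20/3) / (10/3) = 2
y = (-55/2 - (-7)*(2)) / (9/2) = -3
x = (13 - (-1)*(-3) - (2)*(2)) / -2 = -3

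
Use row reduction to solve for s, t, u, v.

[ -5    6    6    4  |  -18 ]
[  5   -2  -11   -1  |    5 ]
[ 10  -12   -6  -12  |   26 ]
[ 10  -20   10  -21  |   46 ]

(2, -5, 1, 4)

Forward elimination on [A|b]:
R2 <- R2 - (-1)*R1:  [   0    4   -5    3  -13 ]
R3 <- R3 - (-2)*R1:  [   0    0    6   -4  -10 ]
R4 <- R4 - (-2)*R1:  [   0   -8   22  -13   10 ]
R4 <- R4 - (-2)*R2:  [   0    0   12   -7  -16 ]
R4 <- R4 - (2)*R3:  [ 0  0  0  1  4 ]
Row echelon form:
[ -5  6   6   4  |  -18 ]
[  0  4  -5   3  |  -13 ]
[  0  0   6  -4  |  -10 ]
[  0  0   0   1  |    4 ]
Back-substitution:
v = (4) / 1 = 4
u = (-10 - (-4)*(4)) / 6 = 1
t = (-13 - (-5)*(1) - (3)*(4)) / 4 = -5
s = (-18 - (6)*(-5) - (6)*(1) - (4)*(4)) / -5 = 2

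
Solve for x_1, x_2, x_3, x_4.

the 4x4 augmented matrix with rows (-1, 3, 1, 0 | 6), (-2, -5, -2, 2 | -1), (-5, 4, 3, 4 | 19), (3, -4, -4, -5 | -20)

(0, 3, -3, 4)

Forward elimination on [A|b]:
R2 <- R2 - (2)*R1:  [   0  -11   -4    2  -13 ]
R3 <- R3 - (5)*R1:  [   0  -11   -2    4  -11 ]
R4 <- R4 - (-3)*R1:  [  0   5  -1  -5  -2 ]
R3 <- R3 - (1)*R2:  [ 0  0  2  2  2 ]
R4 <- R4 - (-5/11)*R2:  [      0       0  -31/11  -45/11  -87/11 ]
R4 <- R4 - (-31/22)*R3:  [      0       0       0  -14/11  -56/11 ]
Row echelon form:
[ -1    3   1       0  |       6 ]
[  0  -11  -4       2  |     -13 ]
[  0    0   2       2  |       2 ]
[  0    0   0  -14/11  |  -56/11 ]
Back-substitution:
x_4 = (-56/11) / (-14/11) = 4
x_3 = (2 - (2)*(4)) / 2 = -3
x_2 = (-13 - (-4)*(-3) - (2)*(4)) / -11 = 3
x_1 = (6 - (3)*(3) - (1)*(-3)) / -1 = 0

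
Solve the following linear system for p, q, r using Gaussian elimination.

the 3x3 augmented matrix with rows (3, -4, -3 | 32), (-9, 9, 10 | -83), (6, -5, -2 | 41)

(2, -5, -2)

Forward elimination on [A|b]:
R2 <- R2 - (-3)*R1:  [  0  -3   1  13 ]
R3 <- R3 - (2)*R1:  [   0    3    4  -23 ]
R3 <- R3 - (-1)*R2:  [   0    0    5  -10 ]
Row echelon form:
[ 3  -4  -3  |   32 ]
[ 0  -3   1  |   13 ]
[ 0   0   5  |  -10 ]
Back-substitution:
r = (-10) / 5 = -2
q = (13 - (1)*(-2)) / -3 = -5
p = (32 - (-4)*(-5) - (-3)*(-2)) / 3 = 2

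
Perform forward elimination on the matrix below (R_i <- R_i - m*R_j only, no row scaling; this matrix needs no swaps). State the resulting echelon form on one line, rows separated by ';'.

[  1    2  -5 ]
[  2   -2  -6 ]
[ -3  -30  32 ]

Forward elimination:
R2 <- R2 - (2)*R1:  [  0  -6   4 ]
R3 <- R3 - (-3)*R1:  [   0  -24   17 ]
R3 <- R3 - (4)*R2:  [ 0  0  1 ]
Row echelon form:
[ 1   2  -5 ]
[ 0  -6   4 ]
[ 0   0   1 ]

REF = [1 2 -5; 0 -6 4; 0 0 1]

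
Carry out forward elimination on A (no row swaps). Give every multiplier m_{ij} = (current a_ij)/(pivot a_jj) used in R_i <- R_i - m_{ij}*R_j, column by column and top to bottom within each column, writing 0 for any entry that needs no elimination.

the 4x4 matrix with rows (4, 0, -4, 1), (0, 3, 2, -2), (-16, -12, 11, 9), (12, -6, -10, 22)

Forward elimination:
R2: entry in column 1 is already 0 -> m_{21} = 0 (no row operation needed)
R3 <- R3 - (-4)*R1:  [   0  -12   -5   13 ]
R4 <- R4 - (3)*R1:  [  0  -6   2  19 ]
R3 <- R3 - (-4)*R2:  [ 0  0  3  5 ]
R4 <- R4 - (-2)*R2:  [  0   0   6  15 ]
R4 <- R4 - (2)*R3:  [ 0  0  0  5 ]
Multipliers (in order of application): m_{21} = 0, m_{31} = -4, m_{41} = 3, m_{32} = -4, m_{42} = -2, m_{43} = 2

multipliers: 0, -4, 3, -4, -2, 2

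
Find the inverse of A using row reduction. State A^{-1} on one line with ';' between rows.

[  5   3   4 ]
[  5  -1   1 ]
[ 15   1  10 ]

inverse = [11/80 13/40 -7/80; 7/16 1/8 -3/16; -1/4 -1/2 1/4]

Gauss-Jordan on [A | I]:
R1 <- (1/5)*R1:  [   1  3/5  4/5  |  1/5    0    0 ]
R2 <- R2 - (5)*R1:  [  0  -4  -3  |  -1   1   0 ]
R3 <- R3 - (15)*R1:  [  0  -8  -2  |  -3   0   1 ]
R2 <- (1/-4)*R2:  [    0     1   3/4  |   1/4  -1/4     0 ]
R1 <- R1 - (3/5)*R2:  [    1     0  7/20  |  1/20  3/20     0 ]
R3 <- R3 - (-8)*R2:  [  0   0   4  |  -1  -2   1 ]
R3 <- (1/4)*R3:  [    0     0     1  |  -1/4  -1/2   1/4 ]
R1 <- R1 - (7/20)*R3:  [     1      0      0  |  11/80  13/40  -7/80 ]
R2 <- R2 - (3/4)*R3:  [     0      1      0  |   7/16    1/8  -3/16 ]
Right block of [I | A^{-1}] is the inverse:
[ 11/80  13/40  -7/80 ]
[  7/16    1/8  -3/16 ]
[  -1/4   -1/2    1/4 ]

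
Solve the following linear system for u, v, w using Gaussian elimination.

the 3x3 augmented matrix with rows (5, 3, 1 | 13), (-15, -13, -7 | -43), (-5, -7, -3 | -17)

(2, 1, 0)

Forward elimination on [A|b]:
R2 <- R2 - (-3)*R1:  [  0  -4  -4  -4 ]
R3 <- R3 - (-1)*R1:  [  0  -4  -2  -4 ]
R3 <- R3 - (1)*R2:  [ 0  0  2  0 ]
Row echelon form:
[ 5   3   1  |  13 ]
[ 0  -4  -4  |  -4 ]
[ 0   0   2  |   0 ]
Back-substitution:
w = (0) / 2 = 0
v = (-4 - (-4)*(0)) / -4 = 1
u = (13 - (3)*(1) - (1)*(0)) / 5 = 2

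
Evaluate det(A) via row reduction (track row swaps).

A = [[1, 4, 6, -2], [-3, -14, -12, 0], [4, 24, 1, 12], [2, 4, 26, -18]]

Forward elimination:
R2 <- R2 - (-3)*R1:  [  0  -2   6  -6 ]
R3 <- R3 - (4)*R1:  [   0    8  -23   20 ]
R4 <- R4 - (2)*R1:  [   0   -4   14  -14 ]
R3 <- R3 - (-4)*R2:  [  0   0   1  -4 ]
R4 <- R4 - (2)*R2:  [  0   0   2  -2 ]
R4 <- R4 - (2)*R3:  [ 0  0  0  6 ]
Upper-triangular form:
[ 1   4  6  -2 ]
[ 0  -2  6  -6 ]
[ 0   0  1  -4 ]
[ 0   0  0   6 ]
det(A) = (-1)^0 * (1) * (-2) * (1) * (6) = -12  (0 row swaps -> sign +1)

det(A) = -12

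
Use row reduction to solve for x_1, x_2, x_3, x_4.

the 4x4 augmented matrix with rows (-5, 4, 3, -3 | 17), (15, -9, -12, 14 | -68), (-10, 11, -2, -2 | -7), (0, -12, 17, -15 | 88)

(1, 1, 5, -1)

Forward elimination on [A|b]:
R2 <- R2 - (-3)*R1:  [   0    3   -3    5  -17 ]
R3 <- R3 - (2)*R1:  [   0    3   -8    4  -41 ]
R3 <- R3 - (1)*R2:  [   0    0   -5   -1  -24 ]
R4 <- R4 - (-4)*R2:  [  0   0   5   5  20 ]
R4 <- R4 - (-1)*R3:  [  0   0   0   4  -4 ]
Row echelon form:
[ -5  4   3  -3  |   17 ]
[  0  3  -3   5  |  -17 ]
[  0  0  -5  -1  |  -24 ]
[  0  0   0   4  |   -4 ]
Back-substitution:
x_4 = (-4) / 4 = -1
x_3 = (-24 - (-1)*(-1)) / -5 = 5
x_2 = (-17 - (-3)*(5) - (5)*(-1)) / 3 = 1
x_1 = (17 - (4)*(1) - (3)*(5) - (-3)*(-1)) / -5 = 1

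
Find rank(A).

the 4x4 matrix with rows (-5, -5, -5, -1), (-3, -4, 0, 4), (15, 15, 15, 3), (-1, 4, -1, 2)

rank(A) = 3

Row reduction:
R2 <- R2 - (3/5)*R1:  [    0    -1     3  23/5 ]
R3 <- R3 - (-3)*R1:  [ 0  0  0  0 ]
R4 <- R4 - (1/5)*R1:  [    0     5     0  11/5 ]
R4 <- R4 - (-5)*R2:  [     0      0     15  126/5 ]
R3 <-> R4   (pivot in column 3 was zero)
[ -5  -5  -5     -1 ]
[  0  -1   3   23/5 ]
[  0   0  15  126/5 ]
[  0   0   0      0 ]
Row echelon form:
[ -5  -5  -5     -1 ]
[  0  -1   3   23/5 ]
[  0   0  15  126/5 ]
[  0   0   0      0 ]
Nonzero rows / pivot columns: 3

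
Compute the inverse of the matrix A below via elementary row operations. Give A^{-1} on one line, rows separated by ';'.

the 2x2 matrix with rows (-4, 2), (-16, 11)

Gauss-Jordan on [A | I]:
R1 <- (1/-4)*R1:  [    1  -1/2  |  -1/4     0 ]
R2 <- R2 - (-16)*R1:  [  0   3  |  -4   1 ]
R2 <- (1/3)*R2:  [    0     1  |  -4/3   1/3 ]
R1 <- R1 - (-1/2)*R2:  [      1       0  |  -11/12     1/6 ]
Right block of [I | A^{-1}] is the inverse:
[ -11/12  1/6 ]
[   -4/3  1/3 ]

inverse = [-11/12 1/6; -4/3 1/3]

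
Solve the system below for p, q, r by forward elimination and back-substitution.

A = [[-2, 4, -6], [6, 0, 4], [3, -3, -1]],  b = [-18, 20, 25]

(4, -4, -1)

Forward elimination on [A|b]:
R2 <- R2 - (-3)*R1:  [   0   12  -14  -34 ]
R3 <- R3 - (-3/2)*R1:  [   0    3  -10   -2 ]
R3 <- R3 - (1/4)*R2:  [     0      0  -13/2   13/2 ]
Row echelon form:
[ -2   4     -6  |   -18 ]
[  0  12    -14  |   -34 ]
[  0   0  -13/2  |  13/2 ]
Back-substitution:
r = (13/2) / (-13/2) = -1
q = (-34 - (-14)*(-1)) / 12 = -4
p = (-18 - (4)*(-4) - (-6)*(-1)) / -2 = 4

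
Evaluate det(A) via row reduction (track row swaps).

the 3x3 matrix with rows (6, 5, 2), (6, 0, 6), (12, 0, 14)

det(A) = -60

Forward elimination:
R2 <- R2 - (1)*R1:  [  0  -5   4 ]
R3 <- R3 - (2)*R1:  [   0  -10   10 ]
R3 <- R3 - (2)*R2:  [ 0  0  2 ]
Upper-triangular form:
[ 6   5  2 ]
[ 0  -5  4 ]
[ 0   0  2 ]
det(A) = (-1)^0 * (6) * (-5) * (2) = -60  (0 row swaps -> sign +1)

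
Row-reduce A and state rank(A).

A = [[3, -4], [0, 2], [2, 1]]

rank(A) = 2

Row reduction:
R3 <- R3 - (2/3)*R1:  [    0  11/3 ]
R3 <- R3 - (11/6)*R2:  [ 0  0 ]
Row echelon form:
[ 3  -4 ]
[ 0   2 ]
[ 0   0 ]
Nonzero rows / pivot columns: 2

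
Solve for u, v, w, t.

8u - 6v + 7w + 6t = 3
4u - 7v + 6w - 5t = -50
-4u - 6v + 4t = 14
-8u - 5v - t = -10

Forward elimination on [A|b]:
R2 <- R2 - (1/2)*R1:  [      0      -4     5/2      -8  -103/2 ]
R3 <- R3 - (-1/2)*R1:  [    0    -9   7/2     7  31/2 ]
R4 <- R4 - (-1)*R1:  [   0  -11    7    5   -7 ]
R3 <- R3 - (9/4)*R2:  [      0       0   -17/8      25  1051/8 ]
R4 <- R4 - (11/4)*R2:  [      0       0     1/8      27  1077/8 ]
R4 <- R4 - (-1/17)*R3:  [       0        0        0   484/17  2420/17 ]
Row echelon form:
[ 8  -6      7       6  |        3 ]
[ 0  -4    5/2      -8  |   -103/2 ]
[ 0   0  -17/8      25  |   1051/8 ]
[ 0   0      0  484/17  |  2420/17 ]
Back-substitution:
t = (2420/17) / (484/17) = 5
w = (1051/8 - (25)*(5)) / (-17/8) = -3
v = (-103/2 - (5/2)*(-3) - (-8)*(5)) / -4 = 1
u = (3 - (-6)*(1) - (7)*(-3) - (6)*(5)) / 8 = 0

(0, 1, -3, 5)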